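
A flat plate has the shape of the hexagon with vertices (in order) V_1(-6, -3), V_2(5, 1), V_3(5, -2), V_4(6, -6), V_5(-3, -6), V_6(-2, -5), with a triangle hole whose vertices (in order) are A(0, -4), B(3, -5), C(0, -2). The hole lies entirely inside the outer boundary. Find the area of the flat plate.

46.5

Outer boundary:
Σ = (9) + (-15) + (-18) + (-54) + (3) + (-24) = -99
Area = |Σ|/2 = 49.5.
Hole:
Apply the surveyor's formula: 2A = Σ (x_i·y_{i+1} − x_{i+1}·y_i), indices taken mod 3.
A→B: (0)(-5) − (3)(-4) = 12
B→C: (3)(-2) − (0)(-5) = -6
C→A: (0)(-4) − (0)(-2) = 0
Σ = 6
Area = |Σ|/2 = 3.
Net area = 49.5 − 3 = 46.5.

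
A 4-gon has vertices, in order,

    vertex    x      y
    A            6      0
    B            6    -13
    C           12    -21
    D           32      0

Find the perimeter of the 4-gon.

|AB| = √((0)² + (-13)²) = √169 = 13
|BC| = √((6)² + (-8)²) = √100 = 10
|CD| = √((20)² + (21)²) = √841 = 29
|DA| = √((-26)² + (0)²) = √676 = 26
Perimeter = 13 + 10 + 29 + 26 = 78.

78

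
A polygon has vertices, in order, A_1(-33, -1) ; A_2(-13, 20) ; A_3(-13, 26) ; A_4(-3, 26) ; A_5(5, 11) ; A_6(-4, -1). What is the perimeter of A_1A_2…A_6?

|A_1A_2| = √((20)² + (21)²) = √841 = 29
|A_2A_3| = √((0)² + (6)²) = √36 = 6
|A_3A_4| = √((10)² + (0)²) = √100 = 10
|A_4A_5| = √((8)² + (-15)²) = √289 = 17
|A_5A_6| = √((-9)² + (-12)²) = √225 = 15
|A_6A_1| = √((-29)² + (0)²) = √841 = 29
Perimeter = 29 + 6 + 10 + 17 + 15 + 29 = 106.

106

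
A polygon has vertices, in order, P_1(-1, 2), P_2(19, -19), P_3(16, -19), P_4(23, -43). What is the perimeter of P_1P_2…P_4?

|P_1P_2| = √((20)² + (-21)²) = √841 = 29
|P_2P_3| = √((-3)² + (0)²) = √9 = 3
|P_3P_4| = √((7)² + (-24)²) = √625 = 25
|P_4P_1| = √((-24)² + (45)²) = √2601 = 51
Perimeter = 29 + 3 + 25 + 51 = 108.

108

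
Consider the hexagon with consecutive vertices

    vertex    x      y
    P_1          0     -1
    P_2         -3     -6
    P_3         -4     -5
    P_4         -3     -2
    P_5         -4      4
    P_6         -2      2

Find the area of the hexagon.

18.5

P_1→P_2: (0)(-6) − (-3)(-1) = -3
P_2→P_3: (-3)(-5) − (-4)(-6) = -9
P_3→P_4: (-4)(-2) − (-3)(-5) = -7
P_4→P_5: (-3)(4) − (-4)(-2) = -20
P_5→P_6: (-4)(2) − (-2)(4) = 0
P_6→P_1: (-2)(-1) − (0)(2) = 2
Σ = -37
Area = |Σ|/2 = 18.5.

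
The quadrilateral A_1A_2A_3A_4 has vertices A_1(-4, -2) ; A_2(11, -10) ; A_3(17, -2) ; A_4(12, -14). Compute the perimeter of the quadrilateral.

|A_1A_2| = √((15)² + (-8)²) = √289 = 17
|A_2A_3| = √((6)² + (8)²) = √100 = 10
|A_3A_4| = √((-5)² + (-12)²) = √169 = 13
|A_4A_1| = √((-16)² + (12)²) = √400 = 20
Perimeter = 17 + 10 + 13 + 20 = 60.

60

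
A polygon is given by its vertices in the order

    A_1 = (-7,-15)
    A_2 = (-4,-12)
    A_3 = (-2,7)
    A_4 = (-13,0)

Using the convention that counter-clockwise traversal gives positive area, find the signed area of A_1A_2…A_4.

129

Apply the shoelace (surveyor's) formula: 2A = Σ (x_i·y_{i+1} − x_{i+1}·y_i), indices taken mod 4.
A_1→A_2: (-7)(-12) − (-4)(-15) = 24
A_2→A_3: (-4)(7) − (-2)(-12) = -52
A_3→A_4: (-2)(0) − (-13)(7) = 91
A_4→A_1: (-13)(-15) − (-7)(0) = 195
Σ = 258
Signed area = Σ/2 = 129 (positive ⇒ counter-clockwise traversal).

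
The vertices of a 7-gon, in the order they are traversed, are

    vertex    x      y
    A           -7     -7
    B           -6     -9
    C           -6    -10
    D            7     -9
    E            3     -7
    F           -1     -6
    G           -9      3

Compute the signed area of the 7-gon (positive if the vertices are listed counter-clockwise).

Apply the surveyor's formula: 2A = Σ (x_i·y_{i+1} − x_{i+1}·y_i), indices taken mod 7.
Cross-terms: 21, 6, 124, -22, -25, -57, 84  ⇒  Σ = 131
Signed area = Σ/2 = 65.5 (positive ⇒ counter-clockwise traversal).

65.5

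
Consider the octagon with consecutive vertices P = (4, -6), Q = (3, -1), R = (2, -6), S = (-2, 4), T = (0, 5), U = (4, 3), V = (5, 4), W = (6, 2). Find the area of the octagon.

46.5

Apply the shoelace (surveyor's) formula: 2A = Σ (x_i·y_{i+1} − x_{i+1}·y_i), indices taken mod 8.
P→Q: (4)(-1) − (3)(-6) = 14
Q→R: (3)(-6) − (2)(-1) = -16
R→S: (2)(4) − (-2)(-6) = -4
S→T: (-2)(5) − (0)(4) = -10
T→U: (0)(3) − (4)(5) = -20
U→V: (4)(4) − (5)(3) = 1
V→W: (5)(2) − (6)(4) = -14
W→P: (6)(-6) − (4)(2) = -44
Σ = -93
Area = |Σ|/2 = 46.5.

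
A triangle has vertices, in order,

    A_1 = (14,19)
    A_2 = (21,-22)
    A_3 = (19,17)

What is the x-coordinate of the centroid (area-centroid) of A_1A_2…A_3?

18

Apply the shoelace (surveyor's) formula. First the cross-terms c_i = x_i·y_{i+1} − x_{i+1}·y_i:
  -707, 775, 123  ⇒  2A = 191, A = 95.5.
Then Σ (x_i + x_{i+1})·c_i = 10314, so x̄ = 10314 / (6·95.5) = 18.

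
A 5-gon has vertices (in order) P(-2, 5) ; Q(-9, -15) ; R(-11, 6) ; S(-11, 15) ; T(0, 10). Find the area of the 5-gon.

Apply the shoelace formula: 2A = Σ (x_i·y_{i+1} − x_{i+1}·y_i), indices taken mod 5.
P→Q: (-2)(-15) − (-9)(5) = 75
Q→R: (-9)(6) − (-11)(-15) = -219
R→S: (-11)(15) − (-11)(6) = -99
S→T: (-11)(10) − (0)(15) = -110
T→P: (0)(5) − (-2)(10) = 20
Σ = -333
Area = |Σ|/2 = 166.5.

166.5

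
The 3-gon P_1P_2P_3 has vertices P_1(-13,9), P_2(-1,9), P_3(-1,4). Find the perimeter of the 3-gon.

|P_1P_2| = √((12)² + (0)²) = √144 = 12
|P_2P_3| = √((0)² + (-5)²) = √25 = 5
|P_3P_1| = √((-12)² + (5)²) = √169 = 13
Perimeter = 12 + 5 + 13 = 30.

30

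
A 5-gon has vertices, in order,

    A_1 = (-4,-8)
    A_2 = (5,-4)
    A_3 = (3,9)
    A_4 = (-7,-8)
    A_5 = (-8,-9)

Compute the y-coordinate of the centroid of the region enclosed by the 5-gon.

Apply Gauss's area formula. First the cross-terms c_i = x_i·y_{i+1} − x_{i+1}·y_i:
  56, 57, 39, -1, 28  ⇒  2A = 179, A = 89.5.
Then Σ (y_i + y_{i+1})·c_i = -807, so ȳ = -807 / (6·89.5) = -269/179.

-269/179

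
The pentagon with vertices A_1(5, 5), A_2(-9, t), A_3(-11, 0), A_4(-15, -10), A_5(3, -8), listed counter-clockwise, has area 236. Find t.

7

The doubled signed area Σ (x_i y_{i+1} − x_{i+1} y_i) is linear in t.
With t=0 it equals 360; the coefficient of t is 16 (from the two edges through A_2).
So 16·t + 360 = 2·236 = 472 ⇒ t = 7.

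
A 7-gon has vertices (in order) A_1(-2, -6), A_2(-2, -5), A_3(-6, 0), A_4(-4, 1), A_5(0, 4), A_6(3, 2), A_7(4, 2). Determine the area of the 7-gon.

Σ = (-2) + (-30) + (-6) + (-16) + (-12) + (-2) + (-20) = -88
Area = |Σ|/2 = 44.

44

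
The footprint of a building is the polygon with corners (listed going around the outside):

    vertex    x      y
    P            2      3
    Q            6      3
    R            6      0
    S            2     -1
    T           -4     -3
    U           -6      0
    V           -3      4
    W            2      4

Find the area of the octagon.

Σ = (-12) + (-18) + (-6) + (-10) + (-18) + (-24) + (-20) + (-2) = -110
Area = |Σ|/2 = 55.

55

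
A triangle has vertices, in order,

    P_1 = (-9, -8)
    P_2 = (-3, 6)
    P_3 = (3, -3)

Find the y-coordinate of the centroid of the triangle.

-5/3

Apply the shoelace (surveyor's) formula. First the cross-terms c_i = x_i·y_{i+1} − x_{i+1}·y_i:
  -78, -9, -51  ⇒  2A = -138, A = -69.
Then Σ (y_i + y_{i+1})·c_i = 690, so ȳ = 690 / (6·(-69)) = -5/3.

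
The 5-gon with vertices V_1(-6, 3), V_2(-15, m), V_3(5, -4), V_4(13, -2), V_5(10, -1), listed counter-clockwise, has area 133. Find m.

Write out the shoelace sum; only the two edges meeting at V_2 involve m:
2·Area = [((-6)·m − (-15)·3) + ((-15)·(-4) − 5·m)] + 73
       = -11·m + 178 = 266
⇒ m = -8.

-8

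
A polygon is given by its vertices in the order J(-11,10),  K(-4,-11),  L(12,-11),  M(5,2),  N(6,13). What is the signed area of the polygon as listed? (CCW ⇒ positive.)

336

Apply the shoelace formula: 2A = Σ (x_i·y_{i+1} − x_{i+1}·y_i), indices taken mod 5.
J→K: (-11)(-11) − (-4)(10) = 161
K→L: (-4)(-11) − (12)(-11) = 176
L→M: (12)(2) − (5)(-11) = 79
M→N: (5)(13) − (6)(2) = 53
N→J: (6)(10) − (-11)(13) = 203
Σ = 672
Signed area = Σ/2 = 336 (positive ⇒ counter-clockwise traversal).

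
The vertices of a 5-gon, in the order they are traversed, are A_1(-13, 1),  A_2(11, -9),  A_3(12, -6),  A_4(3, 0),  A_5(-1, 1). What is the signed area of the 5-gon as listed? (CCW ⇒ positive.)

Apply the surveyor's formula: 2A = Σ (x_i·y_{i+1} − x_{i+1}·y_i), indices taken mod 5.
Σ = (106) + (42) + (18) + (3) + (12) = 181
Signed area = Σ/2 = 90.5 (positive ⇒ counter-clockwise traversal).

90.5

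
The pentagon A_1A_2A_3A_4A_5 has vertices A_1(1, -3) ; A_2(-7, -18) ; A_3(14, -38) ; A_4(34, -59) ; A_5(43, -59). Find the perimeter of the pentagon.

154

|A_1A_2| = √((-8)² + (-15)²) = √289 = 17
|A_2A_3| = √((21)² + (-20)²) = √841 = 29
|A_3A_4| = √((20)² + (-21)²) = √841 = 29
|A_4A_5| = √((9)² + (0)²) = √81 = 9
|A_5A_1| = √((-42)² + (56)²) = √4900 = 70
Perimeter = 17 + 29 + 29 + 9 + 70 = 154.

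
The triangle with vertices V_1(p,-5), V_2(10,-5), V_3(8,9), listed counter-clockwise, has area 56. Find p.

2

Write out the shoelace sum; only the two edges meeting at V_1 involve p:
2·Area = [(8·(-5) − p·9) + (p·(-5) − 10·(-5))] + 130
       = -14·p + 140 = 112
⇒ p = 2.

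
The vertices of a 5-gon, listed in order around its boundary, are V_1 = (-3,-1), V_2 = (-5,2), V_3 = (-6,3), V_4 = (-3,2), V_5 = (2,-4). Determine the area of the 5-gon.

Apply the shoelace formula: 2A = Σ (x_i·y_{i+1} − x_{i+1}·y_i), indices taken mod 5.
V_1→V_2: (-3)(2) − (-5)(-1) = -11
V_2→V_3: (-5)(3) − (-6)(2) = -3
V_3→V_4: (-6)(2) − (-3)(3) = -3
V_4→V_5: (-3)(-4) − (2)(2) = 8
V_5→V_1: (2)(-1) − (-3)(-4) = -14
Σ = -23
Area = |Σ|/2 = 11.5.

11.5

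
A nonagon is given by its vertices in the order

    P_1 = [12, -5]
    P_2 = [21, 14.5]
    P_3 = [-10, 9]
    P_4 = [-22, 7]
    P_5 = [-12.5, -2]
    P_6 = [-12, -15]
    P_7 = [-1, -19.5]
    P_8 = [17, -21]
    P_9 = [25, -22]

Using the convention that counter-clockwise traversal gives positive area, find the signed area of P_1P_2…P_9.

948.75

Apply the shoelace (surveyor's) formula: 2A = Σ (x_i·y_{i+1} − x_{i+1}·y_i), indices taken mod 9.
Σ = (279) + (334) + (128) + (131.5) + (163.5) + (219) + (352.5) + (151) + (139) = 1897.5
Signed area = Σ/2 = 948.75 (positive ⇒ counter-clockwise traversal).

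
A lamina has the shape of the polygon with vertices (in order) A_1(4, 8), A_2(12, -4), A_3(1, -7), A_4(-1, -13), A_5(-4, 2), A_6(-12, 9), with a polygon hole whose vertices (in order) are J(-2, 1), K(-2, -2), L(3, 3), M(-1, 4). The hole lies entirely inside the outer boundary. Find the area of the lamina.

Outer boundary:
Apply the shoelace (surveyor's) formula: 2A = Σ (x_i·y_{i+1} − x_{i+1}·y_i), indices taken mod 6.
Cross-terms: -112, -80, -20, -54, -12, -132  ⇒  Σ = -410
Area = |Σ|/2 = 205.
Hole:
Apply the surveyor's formula: 2A = Σ (x_i·y_{i+1} − x_{i+1}·y_i), indices taken mod 4.
Σ = (6) + (0) + (15) + (7) = 28
Area = |Σ|/2 = 14.
Net area = 205 − 14 = 191.

191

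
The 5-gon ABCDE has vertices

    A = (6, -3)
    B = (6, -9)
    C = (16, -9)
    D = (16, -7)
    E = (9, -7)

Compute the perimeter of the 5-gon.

|AB| = √((0)² + (-6)²) = √36 = 6
|BC| = √((10)² + (0)²) = √100 = 10
|CD| = √((0)² + (2)²) = √4 = 2
|DE| = √((-7)² + (0)²) = √49 = 7
|EA| = √((-3)² + (4)²) = √25 = 5
Perimeter = 6 + 10 + 2 + 7 + 5 = 30.

30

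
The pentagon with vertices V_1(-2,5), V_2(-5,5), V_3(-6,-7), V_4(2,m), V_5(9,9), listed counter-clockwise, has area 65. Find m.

3

The doubled signed area Σ (x_i y_{i+1} − x_{i+1} y_i) is linear in m.
With m=0 it equals 175; the coefficient of m is -15 (from the two edges through V_4).
So -15·m + 175 = 2·65 = 130 ⇒ m = 3.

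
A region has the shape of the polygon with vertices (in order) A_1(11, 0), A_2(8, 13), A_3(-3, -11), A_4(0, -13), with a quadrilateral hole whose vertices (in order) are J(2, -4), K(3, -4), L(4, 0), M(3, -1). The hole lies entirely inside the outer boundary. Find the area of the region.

135

Outer boundary:
A_1→A_2: (11)(13) − (8)(0) = 143
A_2→A_3: (8)(-11) − (-3)(13) = -49
A_3→A_4: (-3)(-13) − (0)(-11) = 39
A_4→A_1: (0)(0) − (11)(-13) = 143
Σ = 276
Area = |Σ|/2 = 138.
Hole:
Apply the shoelace (surveyor's) formula: 2A = Σ (x_i·y_{i+1} − x_{i+1}·y_i), indices taken mod 4.
Σ = (4) + (16) + (-4) + (-10) = 6
Area = |Σ|/2 = 3.
Net area = 138 − 3 = 135.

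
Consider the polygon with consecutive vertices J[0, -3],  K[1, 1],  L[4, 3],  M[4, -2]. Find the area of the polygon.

15

J→K: (0)(1) − (1)(-3) = 3
K→L: (1)(3) − (4)(1) = -1
L→M: (4)(-2) − (4)(3) = -20
M→J: (4)(-3) − (0)(-2) = -12
Σ = -30
Area = |Σ|/2 = 15.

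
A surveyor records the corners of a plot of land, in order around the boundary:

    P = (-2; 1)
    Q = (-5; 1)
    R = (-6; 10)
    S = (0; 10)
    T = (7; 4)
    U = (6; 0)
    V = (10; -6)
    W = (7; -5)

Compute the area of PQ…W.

Apply the shoelace formula: 2A = Σ (x_i·y_{i+1} − x_{i+1}·y_i), indices taken mod 8.
Cross-terms: 3, -44, -60, -70, -24, -36, -8, -3  ⇒  Σ = -242
Area = |Σ|/2 = 121.

121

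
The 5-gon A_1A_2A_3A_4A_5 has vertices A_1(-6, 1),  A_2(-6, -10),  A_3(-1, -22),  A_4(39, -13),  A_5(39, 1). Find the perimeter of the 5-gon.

124

|A_1A_2| = √((0)² + (-11)²) = √121 = 11
|A_2A_3| = √((5)² + (-12)²) = √169 = 13
|A_3A_4| = √((40)² + (9)²) = √1681 = 41
|A_4A_5| = √((0)² + (14)²) = √196 = 14
|A_5A_1| = √((-45)² + (0)²) = √2025 = 45
Perimeter = 11 + 13 + 41 + 14 + 45 = 124.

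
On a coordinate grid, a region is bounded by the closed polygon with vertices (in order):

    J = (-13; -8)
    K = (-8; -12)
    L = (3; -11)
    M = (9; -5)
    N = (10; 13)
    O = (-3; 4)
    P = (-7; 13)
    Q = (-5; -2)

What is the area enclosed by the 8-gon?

314

Apply the surveyor's formula: 2A = Σ (x_i·y_{i+1} − x_{i+1}·y_i), indices taken mod 8.
Σ = (92) + (124) + (84) + (167) + (79) + (-11) + (79) + (14) = 628
Area = |Σ|/2 = 314.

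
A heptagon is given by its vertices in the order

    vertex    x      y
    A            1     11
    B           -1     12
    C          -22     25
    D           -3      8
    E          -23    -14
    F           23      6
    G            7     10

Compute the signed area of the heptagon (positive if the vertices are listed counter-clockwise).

Apply Gauss's area formula: 2A = Σ (x_i·y_{i+1} − x_{i+1}·y_i), indices taken mod 7.
Cross-terms: 23, 239, -101, 226, 184, 188, 67  ⇒  Σ = 826
Signed area = Σ/2 = 413 (positive ⇒ counter-clockwise traversal).

413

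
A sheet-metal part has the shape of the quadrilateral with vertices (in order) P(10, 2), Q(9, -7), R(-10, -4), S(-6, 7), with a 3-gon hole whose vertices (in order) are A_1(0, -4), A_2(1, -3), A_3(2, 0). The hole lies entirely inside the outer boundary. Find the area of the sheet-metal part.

Outer boundary:
Cross-terms: -88, -106, -94, -82  ⇒  Σ = -370
Area = |Σ|/2 = 185.
Hole:
Σ = (4) + (6) + (-8) = 2
Area = |Σ|/2 = 1.
Net area = 185 − 1 = 184.

184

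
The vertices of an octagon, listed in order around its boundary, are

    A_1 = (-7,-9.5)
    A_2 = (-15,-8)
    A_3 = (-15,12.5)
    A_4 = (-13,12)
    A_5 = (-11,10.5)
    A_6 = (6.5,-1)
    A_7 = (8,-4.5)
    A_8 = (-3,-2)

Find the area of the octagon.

254.75

Σ = (-86.5) + (-307.5) + (-17.5) + (-4.5) + (-57.25) + (-21.25) + (-29.5) + (14.5) = -509.5
Area = |Σ|/2 = 254.75.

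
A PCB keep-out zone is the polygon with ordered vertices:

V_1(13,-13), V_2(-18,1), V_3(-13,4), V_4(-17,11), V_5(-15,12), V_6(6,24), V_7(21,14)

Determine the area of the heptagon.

850.5

V_1→V_2: (13)(1) − (-18)(-13) = -221
V_2→V_3: (-18)(4) − (-13)(1) = -59
V_3→V_4: (-13)(11) − (-17)(4) = -75
V_4→V_5: (-17)(12) − (-15)(11) = -39
V_5→V_6: (-15)(24) − (6)(12) = -432
V_6→V_7: (6)(14) − (21)(24) = -420
V_7→V_1: (21)(-13) − (13)(14) = -455
Σ = -1701
Area = |Σ|/2 = 850.5.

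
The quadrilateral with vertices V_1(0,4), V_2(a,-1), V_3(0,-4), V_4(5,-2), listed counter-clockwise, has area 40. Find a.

The doubled signed area Σ (x_i y_{i+1} − x_{i+1} y_i) is linear in a.
With a=0 it equals 40; the coefficient of a is -8 (from the two edges through V_2).
So -8·a + 40 = 2·40 = 80 ⇒ a = -5.

-5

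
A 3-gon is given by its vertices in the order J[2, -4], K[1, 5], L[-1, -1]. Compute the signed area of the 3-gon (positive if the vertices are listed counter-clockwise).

12

Apply the surveyor's formula: 2A = Σ (x_i·y_{i+1} − x_{i+1}·y_i), indices taken mod 3.
Cross-terms: 14, 4, 6  ⇒  Σ = 24
Signed area = Σ/2 = 12 (positive ⇒ counter-clockwise traversal).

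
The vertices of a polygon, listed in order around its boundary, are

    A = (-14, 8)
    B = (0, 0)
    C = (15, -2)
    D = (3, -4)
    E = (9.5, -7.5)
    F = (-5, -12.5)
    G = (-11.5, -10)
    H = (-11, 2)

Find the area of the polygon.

Apply the surveyor's formula: 2A = Σ (x_i·y_{i+1} − x_{i+1}·y_i), indices taken mod 8.
Σ = (0) + (0) + (-54) + (15.5) + (-156.25) + (-93.75) + (-133) + (-60) = -481.5
Area = |Σ|/2 = 240.75.

240.75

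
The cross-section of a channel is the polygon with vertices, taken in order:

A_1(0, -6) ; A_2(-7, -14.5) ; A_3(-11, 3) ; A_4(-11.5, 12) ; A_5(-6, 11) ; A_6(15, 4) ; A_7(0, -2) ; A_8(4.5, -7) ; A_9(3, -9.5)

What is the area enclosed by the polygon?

312.125

Apply Gauss's area formula: 2A = Σ (x_i·y_{i+1} − x_{i+1}·y_i), indices taken mod 9.
Cross-terms: -42, -180.5, -97.5, -54.5, -189, -30, 9, -21.75, -18  ⇒  Σ = -624.25
Area = |Σ|/2 = 312.125.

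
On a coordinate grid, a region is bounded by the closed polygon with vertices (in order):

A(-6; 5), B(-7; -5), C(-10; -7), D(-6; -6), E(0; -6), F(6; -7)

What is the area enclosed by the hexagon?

71

Apply the shoelace (surveyor's) formula: 2A = Σ (x_i·y_{i+1} − x_{i+1}·y_i), indices taken mod 6.
Cross-terms: 65, -1, 18, 36, 36, -12  ⇒  Σ = 142
Area = |Σ|/2 = 71.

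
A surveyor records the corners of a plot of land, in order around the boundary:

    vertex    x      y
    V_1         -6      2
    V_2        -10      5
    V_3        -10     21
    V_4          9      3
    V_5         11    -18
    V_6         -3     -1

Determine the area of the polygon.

330.5

Apply Gauss's area formula: 2A = Σ (x_i·y_{i+1} − x_{i+1}·y_i), indices taken mod 6.
Σ = (-10) + (-160) + (-219) + (-195) + (-65) + (-12) = -661
Area = |Σ|/2 = 330.5.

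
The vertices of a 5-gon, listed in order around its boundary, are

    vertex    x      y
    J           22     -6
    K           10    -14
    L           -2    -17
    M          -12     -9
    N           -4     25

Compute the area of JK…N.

747

Cross-terms: -248, -198, -186, -336, -526  ⇒  Σ = -1494
Area = |Σ|/2 = 747.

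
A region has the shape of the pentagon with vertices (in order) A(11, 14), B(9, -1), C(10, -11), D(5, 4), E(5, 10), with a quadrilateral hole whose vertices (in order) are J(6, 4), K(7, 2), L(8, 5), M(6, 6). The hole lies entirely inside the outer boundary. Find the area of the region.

Outer boundary:
Apply the surveyor's formula: 2A = Σ (x_i·y_{i+1} − x_{i+1}·y_i), indices taken mod 5.
A→B: (11)(-1) − (9)(14) = -137
B→C: (9)(-11) − (10)(-1) = -89
C→D: (10)(4) − (5)(-11) = 95
D→E: (5)(10) − (5)(4) = 30
E→A: (5)(14) − (11)(10) = -40
Σ = -141
Area = |Σ|/2 = 70.5.
Hole:
Apply the shoelace formula: 2A = Σ (x_i·y_{i+1} − x_{i+1}·y_i), indices taken mod 4.
J→K: (6)(2) − (7)(4) = -16
K→L: (7)(5) − (8)(2) = 19
L→M: (8)(6) − (6)(5) = 18
M→J: (6)(4) − (6)(6) = -12
Σ = 9
Area = |Σ|/2 = 4.5.
Net area = 70.5 − 4.5 = 66.

66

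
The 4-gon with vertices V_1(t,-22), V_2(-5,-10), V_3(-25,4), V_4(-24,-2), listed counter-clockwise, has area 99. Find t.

12

The doubled signed area Σ (x_i y_{i+1} − x_{i+1} y_i) is linear in t.
With t=0 it equals 294; the coefficient of t is -8 (from the two edges through V_1).
So -8·t + 294 = 2·99 = 198 ⇒ t = 12.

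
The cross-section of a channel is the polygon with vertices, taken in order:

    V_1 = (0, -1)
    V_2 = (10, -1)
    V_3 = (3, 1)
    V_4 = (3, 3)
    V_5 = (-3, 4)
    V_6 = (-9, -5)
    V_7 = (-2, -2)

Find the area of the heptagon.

55.5

Apply the shoelace formula: 2A = Σ (x_i·y_{i+1} − x_{i+1}·y_i), indices taken mod 7.
Cross-terms: 10, 13, 6, 21, 51, 8, 2  ⇒  Σ = 111
Area = |Σ|/2 = 55.5.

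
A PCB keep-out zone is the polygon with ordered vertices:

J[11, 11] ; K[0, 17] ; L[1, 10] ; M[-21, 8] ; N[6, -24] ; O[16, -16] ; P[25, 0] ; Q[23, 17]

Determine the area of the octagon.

J→K: (11)(17) − (0)(11) = 187
K→L: (0)(10) − (1)(17) = -17
L→M: (1)(8) − (-21)(10) = 218
M→N: (-21)(-24) − (6)(8) = 456
N→O: (6)(-16) − (16)(-24) = 288
O→P: (16)(0) − (25)(-16) = 400
P→Q: (25)(17) − (23)(0) = 425
Q→J: (23)(11) − (11)(17) = 66
Σ = 2023
Area = |Σ|/2 = 1011.5.

1011.5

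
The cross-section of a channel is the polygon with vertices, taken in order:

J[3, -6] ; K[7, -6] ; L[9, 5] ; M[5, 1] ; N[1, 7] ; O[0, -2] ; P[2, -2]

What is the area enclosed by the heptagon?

63.5

Apply the surveyor's formula: 2A = Σ (x_i·y_{i+1} − x_{i+1}·y_i), indices taken mod 7.
J→K: (3)(-6) − (7)(-6) = 24
K→L: (7)(5) − (9)(-6) = 89
L→M: (9)(1) − (5)(5) = -16
M→N: (5)(7) − (1)(1) = 34
N→O: (1)(-2) − (0)(7) = -2
O→P: (0)(-2) − (2)(-2) = 4
P→J: (2)(-6) − (3)(-2) = -6
Σ = 127
Area = |Σ|/2 = 63.5.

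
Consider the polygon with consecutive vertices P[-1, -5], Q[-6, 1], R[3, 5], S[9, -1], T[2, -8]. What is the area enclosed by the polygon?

Apply the shoelace (surveyor's) formula: 2A = Σ (x_i·y_{i+1} − x_{i+1}·y_i), indices taken mod 5.
Σ = (-31) + (-33) + (-48) + (-70) + (-18) = -200
Area = |Σ|/2 = 100.

100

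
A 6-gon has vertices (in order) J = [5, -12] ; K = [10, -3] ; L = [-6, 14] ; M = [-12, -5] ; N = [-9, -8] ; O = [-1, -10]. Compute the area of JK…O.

310

Cross-terms: 105, 122, 198, 51, 82, 62  ⇒  Σ = 620
Area = |Σ|/2 = 310.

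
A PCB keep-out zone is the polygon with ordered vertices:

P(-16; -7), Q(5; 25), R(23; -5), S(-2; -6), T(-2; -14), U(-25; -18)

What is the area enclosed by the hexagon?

Apply the shoelace formula: 2A = Σ (x_i·y_{i+1} − x_{i+1}·y_i), indices taken mod 6.
Σ = (-365) + (-600) + (-148) + (16) + (-314) + (-113) = -1524
Area = |Σ|/2 = 762.

762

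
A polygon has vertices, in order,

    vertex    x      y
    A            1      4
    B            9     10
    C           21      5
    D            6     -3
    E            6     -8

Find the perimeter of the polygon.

58

|AB| = √((8)² + (6)²) = √100 = 10
|BC| = √((12)² + (-5)²) = √169 = 13
|CD| = √((-15)² + (-8)²) = √289 = 17
|DE| = √((0)² + (-5)²) = √25 = 5
|EA| = √((-5)² + (12)²) = √169 = 13
Perimeter = 10 + 13 + 17 + 5 + 13 = 58.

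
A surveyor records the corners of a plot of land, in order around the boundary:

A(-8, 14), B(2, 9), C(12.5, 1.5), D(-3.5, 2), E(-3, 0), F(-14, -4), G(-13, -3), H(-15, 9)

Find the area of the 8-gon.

235.625

Apply the surveyor's formula: 2A = Σ (x_i·y_{i+1} − x_{i+1}·y_i), indices taken mod 8.
Σ = (-100) + (-109.5) + (30.25) + (6) + (12) + (-10) + (-162) + (-138) = -471.25
Area = |Σ|/2 = 235.625.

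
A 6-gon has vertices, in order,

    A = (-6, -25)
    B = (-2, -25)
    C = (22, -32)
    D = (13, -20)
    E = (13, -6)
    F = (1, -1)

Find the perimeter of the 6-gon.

96

|AB| = √((4)² + (0)²) = √16 = 4
|BC| = √((24)² + (-7)²) = √625 = 25
|CD| = √((-9)² + (12)²) = √225 = 15
|DE| = √((0)² + (14)²) = √196 = 14
|EF| = √((-12)² + (5)²) = √169 = 13
|FA| = √((-7)² + (-24)²) = √625 = 25
Perimeter = 4 + 25 + 15 + 14 + 13 + 25 = 96.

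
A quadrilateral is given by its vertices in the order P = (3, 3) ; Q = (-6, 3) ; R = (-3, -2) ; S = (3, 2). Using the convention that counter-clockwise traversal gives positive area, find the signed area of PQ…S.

Apply Gauss's area formula: 2A = Σ (x_i·y_{i+1} − x_{i+1}·y_i), indices taken mod 4.
Σ = (27) + (21) + (0) + (3) = 51
Signed area = Σ/2 = 25.5 (positive ⇒ counter-clockwise traversal).

25.5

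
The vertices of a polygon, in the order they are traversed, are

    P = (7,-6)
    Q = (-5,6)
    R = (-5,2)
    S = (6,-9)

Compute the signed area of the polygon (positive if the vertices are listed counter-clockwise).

46

Cross-terms: 12, 20, 33, 27  ⇒  Σ = 92
Signed area = Σ/2 = 46 (positive ⇒ counter-clockwise traversal).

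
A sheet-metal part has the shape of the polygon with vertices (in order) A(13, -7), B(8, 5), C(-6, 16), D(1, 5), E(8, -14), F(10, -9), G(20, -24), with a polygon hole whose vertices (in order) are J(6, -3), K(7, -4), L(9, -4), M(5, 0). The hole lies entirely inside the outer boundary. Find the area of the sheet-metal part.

Outer boundary:
Σ = (121) + (158) + (-46) + (-54) + (68) + (-60) + (172) = 359
Area = |Σ|/2 = 179.5.
Hole:
Apply the shoelace formula: 2A = Σ (x_i·y_{i+1} − x_{i+1}·y_i), indices taken mod 4.
Cross-terms: -3, 8, 20, -15  ⇒  Σ = 10
Area = |Σ|/2 = 5.
Net area = 179.5 − 5 = 174.5.

174.5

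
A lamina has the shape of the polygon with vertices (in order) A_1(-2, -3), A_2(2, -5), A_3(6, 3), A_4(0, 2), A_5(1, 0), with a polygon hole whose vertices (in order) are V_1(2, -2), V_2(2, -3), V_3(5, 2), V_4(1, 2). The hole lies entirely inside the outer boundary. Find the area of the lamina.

20

Outer boundary:
Apply the shoelace formula: 2A = Σ (x_i·y_{i+1} − x_{i+1}·y_i), indices taken mod 5.
Cross-terms: 16, 36, 12, -2, -3  ⇒  Σ = 59
Area = |Σ|/2 = 29.5.
Hole:
Apply the shoelace formula: 2A = Σ (x_i·y_{i+1} − x_{i+1}·y_i), indices taken mod 4.
V_1→V_2: (2)(-3) − (2)(-2) = -2
V_2→V_3: (2)(2) − (5)(-3) = 19
V_3→V_4: (5)(2) − (1)(2) = 8
V_4→V_1: (1)(-2) − (2)(2) = -6
Σ = 19
Area = |Σ|/2 = 9.5.
Net area = 29.5 − 9.5 = 20.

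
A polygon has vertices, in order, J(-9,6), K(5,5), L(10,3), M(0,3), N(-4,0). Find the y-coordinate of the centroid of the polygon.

Apply the surveyor's formula. First the cross-terms c_i = x_i·y_{i+1} − x_{i+1}·y_i:
  -75, -35, 30, 12, -24  ⇒  2A = -92, A = -46.
Then Σ (y_i + y_{i+1})·c_i = -1033, so ȳ = -1033 / (6·(-46)) = 1033/276.

1033/276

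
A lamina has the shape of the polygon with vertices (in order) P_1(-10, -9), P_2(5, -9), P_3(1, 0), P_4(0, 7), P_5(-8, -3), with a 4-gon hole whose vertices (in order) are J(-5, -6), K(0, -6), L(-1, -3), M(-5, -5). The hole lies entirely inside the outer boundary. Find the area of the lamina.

115

Outer boundary:
Σ = (135) + (9) + (7) + (56) + (42) = 249
Area = |Σ|/2 = 124.5.
Hole:
Apply the shoelace (surveyor's) formula: 2A = Σ (x_i·y_{i+1} − x_{i+1}·y_i), indices taken mod 4.
Σ = (30) + (-6) + (-10) + (5) = 19
Area = |Σ|/2 = 9.5.
Net area = 124.5 − 9.5 = 115.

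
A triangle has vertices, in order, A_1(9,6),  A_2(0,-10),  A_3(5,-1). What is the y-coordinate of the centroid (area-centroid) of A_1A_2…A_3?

Apply the shoelace (surveyor's) formula. First the cross-terms c_i = x_i·y_{i+1} − x_{i+1}·y_i:
  -90, 50, 39  ⇒  2A = -1, A = -0.5.
Then Σ (y_i + y_{i+1})·c_i = 5, so ȳ = 5 / (6·(-0.5)) = -5/3.

-5/3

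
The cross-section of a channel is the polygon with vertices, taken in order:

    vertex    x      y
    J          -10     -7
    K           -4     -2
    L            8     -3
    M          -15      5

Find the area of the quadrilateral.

85

Apply the surveyor's formula: 2A = Σ (x_i·y_{i+1} − x_{i+1}·y_i), indices taken mod 4.
Σ = (-8) + (28) + (-5) + (155) = 170
Area = |Σ|/2 = 85.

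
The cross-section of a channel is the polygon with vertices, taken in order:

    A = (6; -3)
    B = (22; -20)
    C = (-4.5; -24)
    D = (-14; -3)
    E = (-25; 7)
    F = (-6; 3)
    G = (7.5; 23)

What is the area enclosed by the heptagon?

Apply the shoelace formula: 2A = Σ (x_i·y_{i+1} − x_{i+1}·y_i), indices taken mod 7.
Σ = (-54) + (-618) + (-322.5) + (-173) + (-33) + (-160.5) + (-160.5) = -1521.5
Area = |Σ|/2 = 760.75.

760.75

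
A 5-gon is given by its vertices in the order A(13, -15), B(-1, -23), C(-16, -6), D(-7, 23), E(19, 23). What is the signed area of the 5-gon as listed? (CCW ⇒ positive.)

-1134

Apply the shoelace (surveyor's) formula: 2A = Σ (x_i·y_{i+1} − x_{i+1}·y_i), indices taken mod 5.
A→B: (13)(-23) − (-1)(-15) = -314
B→C: (-1)(-6) − (-16)(-23) = -362
C→D: (-16)(23) − (-7)(-6) = -410
D→E: (-7)(23) − (19)(23) = -598
E→A: (19)(-15) − (13)(23) = -584
Σ = -2268
Signed area = Σ/2 = -1134 (negative ⇒ clockwise traversal).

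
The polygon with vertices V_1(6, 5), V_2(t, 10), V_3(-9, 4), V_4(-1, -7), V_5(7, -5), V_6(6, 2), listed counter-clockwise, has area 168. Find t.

The doubled signed area Σ (x_i y_{i+1} − x_{i+1} y_i) is linear in t.
With t=0 it equals 333; the coefficient of t is -1 (from the two edges through V_2).
So -1·t + 333 = 2·168 = 336 ⇒ t = -3.

-3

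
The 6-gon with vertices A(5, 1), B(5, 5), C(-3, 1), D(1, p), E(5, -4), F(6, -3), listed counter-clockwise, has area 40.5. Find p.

Write out the shoelace sum; only the two edges meeting at D involve p:
2·Area = [((-3)·p − 1·1) + (1·(-4) − 5·p)] + 70
       = -8·p + 65 = 81
⇒ p = -2.

-2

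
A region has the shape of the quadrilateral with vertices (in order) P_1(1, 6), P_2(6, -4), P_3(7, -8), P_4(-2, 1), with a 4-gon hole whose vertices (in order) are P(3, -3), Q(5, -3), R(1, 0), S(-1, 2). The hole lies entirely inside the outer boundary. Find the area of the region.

37

Outer boundary:
Cross-terms: -40, -20, -9, -13  ⇒  Σ = -82
Area = |Σ|/2 = 41.
Hole:
P→Q: (3)(-3) − (5)(-3) = 6
Q→R: (5)(0) − (1)(-3) = 3
R→S: (1)(2) − (-1)(0) = 2
S→P: (-1)(-3) − (3)(2) = -3
Σ = 8
Area = |Σ|/2 = 4.
Net area = 41 − 4 = 37.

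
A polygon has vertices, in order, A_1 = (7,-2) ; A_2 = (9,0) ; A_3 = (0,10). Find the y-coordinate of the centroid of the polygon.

8/3

Apply the shoelace (surveyor's) formula. First the cross-terms c_i = x_i·y_{i+1} − x_{i+1}·y_i:
  18, 90, -70  ⇒  2A = 38, A = 19.
Then Σ (y_i + y_{i+1})·c_i = 304, so ȳ = 304 / (6·19) = 8/3.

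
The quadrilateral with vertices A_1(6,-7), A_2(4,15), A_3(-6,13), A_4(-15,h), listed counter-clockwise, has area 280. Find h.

Write out the shoelace sum; only the two edges meeting at A_4 involve h:
2·Area = [((-6)·h − (-15)·13) + ((-15)·(-7) − 6·h)] + 260
       = -12·h + 560 = 560
⇒ h = 0.

0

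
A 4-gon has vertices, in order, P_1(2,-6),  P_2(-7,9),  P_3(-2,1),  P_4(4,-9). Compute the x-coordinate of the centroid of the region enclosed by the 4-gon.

Apply the shoelace (surveyor's) formula. First the cross-terms c_i = x_i·y_{i+1} − x_{i+1}·y_i:
  -24, 11, 14, -6  ⇒  2A = -5, A = -2.5.
Then Σ (x_i + x_{i+1})·c_i = 13, so x̄ = 13 / (6·(-2.5)) = -13/15.

-13/15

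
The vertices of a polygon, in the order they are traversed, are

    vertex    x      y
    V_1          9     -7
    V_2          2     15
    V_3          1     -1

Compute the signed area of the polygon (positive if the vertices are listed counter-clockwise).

Apply the surveyor's formula: 2A = Σ (x_i·y_{i+1} − x_{i+1}·y_i), indices taken mod 3.
Σ = (149) + (-17) + (2) = 134
Signed area = Σ/2 = 67 (positive ⇒ counter-clockwise traversal).

67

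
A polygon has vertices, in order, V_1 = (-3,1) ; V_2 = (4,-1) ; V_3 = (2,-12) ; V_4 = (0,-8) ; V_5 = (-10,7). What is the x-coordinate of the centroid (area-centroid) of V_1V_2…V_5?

-29/33

Apply Gauss's area formula. First the cross-terms c_i = x_i·y_{i+1} − x_{i+1}·y_i:
  -1, -46, -16, -80, 11  ⇒  2A = -132, A = -66.
Then Σ (x_i + x_{i+1})·c_i = 348, so x̄ = 348 / (6·(-66)) = -29/33.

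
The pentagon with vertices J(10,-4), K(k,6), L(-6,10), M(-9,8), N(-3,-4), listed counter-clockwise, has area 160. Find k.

5

Write out the shoelace sum; only the two edges meeting at K involve k:
2·Area = [(10·6 − k·(-4)) + (k·10 − (-6)·6)] + 154
       = 14·k + 250 = 320
⇒ k = 5.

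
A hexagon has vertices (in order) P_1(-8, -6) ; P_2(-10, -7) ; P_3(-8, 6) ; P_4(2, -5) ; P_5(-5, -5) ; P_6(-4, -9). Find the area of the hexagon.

P_1→P_2: (-8)(-7) − (-10)(-6) = -4
P_2→P_3: (-10)(6) − (-8)(-7) = -116
P_3→P_4: (-8)(-5) − (2)(6) = 28
P_4→P_5: (2)(-5) − (-5)(-5) = -35
P_5→P_6: (-5)(-9) − (-4)(-5) = 25
P_6→P_1: (-4)(-6) − (-8)(-9) = -48
Σ = -150
Area = |Σ|/2 = 75.

75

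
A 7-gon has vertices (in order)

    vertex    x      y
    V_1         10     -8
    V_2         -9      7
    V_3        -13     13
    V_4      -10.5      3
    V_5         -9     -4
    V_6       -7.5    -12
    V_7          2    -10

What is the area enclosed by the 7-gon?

Apply the shoelace (surveyor's) formula: 2A = Σ (x_i·y_{i+1} − x_{i+1}·y_i), indices taken mod 7.
V_1→V_2: (10)(7) − (-9)(-8) = -2
V_2→V_3: (-9)(13) − (-13)(7) = -26
V_3→V_4: (-13)(3) − (-10.5)(13) = 97.5
V_4→V_5: (-10.5)(-4) − (-9)(3) = 69
V_5→V_6: (-9)(-12) − (-7.5)(-4) = 78
V_6→V_7: (-7.5)(-10) − (2)(-12) = 99
V_7→V_1: (2)(-8) − (10)(-10) = 84
Σ = 399.5
Area = |Σ|/2 = 199.75.

199.75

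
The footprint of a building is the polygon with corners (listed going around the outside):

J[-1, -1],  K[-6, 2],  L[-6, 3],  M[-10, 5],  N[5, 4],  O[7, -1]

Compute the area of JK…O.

60

Apply the shoelace (surveyor's) formula: 2A = Σ (x_i·y_{i+1} − x_{i+1}·y_i), indices taken mod 6.
Σ = (-8) + (-6) + (0) + (-65) + (-33) + (-8) = -120
Area = |Σ|/2 = 60.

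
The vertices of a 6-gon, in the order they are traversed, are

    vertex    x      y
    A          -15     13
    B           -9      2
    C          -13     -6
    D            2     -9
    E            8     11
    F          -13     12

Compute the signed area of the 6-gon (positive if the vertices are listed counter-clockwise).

320

Apply Gauss's area formula: 2A = Σ (x_i·y_{i+1} − x_{i+1}·y_i), indices taken mod 6.
Σ = (87) + (80) + (129) + (94) + (239) + (11) = 640
Signed area = Σ/2 = 320 (positive ⇒ counter-clockwise traversal).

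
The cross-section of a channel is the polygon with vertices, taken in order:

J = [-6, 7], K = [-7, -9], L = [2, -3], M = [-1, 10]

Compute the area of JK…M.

106

Cross-terms: 103, 39, 17, 53  ⇒  Σ = 212
Area = |Σ|/2 = 106.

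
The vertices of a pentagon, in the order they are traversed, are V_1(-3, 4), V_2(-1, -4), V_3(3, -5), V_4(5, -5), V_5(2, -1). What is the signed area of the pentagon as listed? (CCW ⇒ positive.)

26.5

Apply the shoelace (surveyor's) formula: 2A = Σ (x_i·y_{i+1} − x_{i+1}·y_i), indices taken mod 5.
Σ = (16) + (17) + (10) + (5) + (5) = 53
Signed area = Σ/2 = 26.5 (positive ⇒ counter-clockwise traversal).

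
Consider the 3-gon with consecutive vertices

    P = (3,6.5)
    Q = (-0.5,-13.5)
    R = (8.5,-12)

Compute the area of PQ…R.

87.375

Apply the shoelace formula: 2A = Σ (x_i·y_{i+1} − x_{i+1}·y_i), indices taken mod 3.
Cross-terms: -37.25, 120.75, 91.25  ⇒  Σ = 174.75
Area = |Σ|/2 = 87.375.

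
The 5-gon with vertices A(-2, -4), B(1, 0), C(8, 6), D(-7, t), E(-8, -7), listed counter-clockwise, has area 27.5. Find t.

Write out the shoelace sum; only the two edges meeting at D involve t:
2·Area = [(8·t − (-7)·6) + ((-7)·(-7) − (-8)·t)] + 28
       = 16·t + 119 = 55
⇒ t = -4.

-4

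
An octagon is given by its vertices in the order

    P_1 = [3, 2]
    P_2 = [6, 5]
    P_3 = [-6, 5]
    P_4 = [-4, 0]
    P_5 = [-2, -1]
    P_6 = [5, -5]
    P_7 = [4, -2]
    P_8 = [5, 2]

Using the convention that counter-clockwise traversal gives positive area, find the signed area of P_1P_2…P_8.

67

Σ = (3) + (60) + (20) + (4) + (15) + (10) + (18) + (4) = 134
Signed area = Σ/2 = 67 (positive ⇒ counter-clockwise traversal).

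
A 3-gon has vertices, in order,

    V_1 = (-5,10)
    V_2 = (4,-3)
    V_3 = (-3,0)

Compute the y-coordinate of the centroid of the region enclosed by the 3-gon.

Apply the shoelace formula. First the cross-terms c_i = x_i·y_{i+1} − x_{i+1}·y_i:
  -25, -9, -30  ⇒  2A = -64, A = -32.
Then Σ (y_i + y_{i+1})·c_i = -448, so ȳ = -448 / (6·(-32)) = 7/3.

7/3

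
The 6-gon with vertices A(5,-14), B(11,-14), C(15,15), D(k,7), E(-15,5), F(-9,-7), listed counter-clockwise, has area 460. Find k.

The doubled signed area Σ (x_i y_{i+1} − x_{i+1} y_i) is linear in k.
With k=0 it equals 980; the coefficient of k is -10 (from the two edges through D).
So -10·k + 980 = 2·460 = 920 ⇒ k = 6.

6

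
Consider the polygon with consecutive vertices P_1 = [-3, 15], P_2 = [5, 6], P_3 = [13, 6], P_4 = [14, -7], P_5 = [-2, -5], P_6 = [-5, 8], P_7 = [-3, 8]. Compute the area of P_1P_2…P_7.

239

Σ = (-93) + (-48) + (-175) + (-84) + (-41) + (-16) + (-21) = -478
Area = |Σ|/2 = 239.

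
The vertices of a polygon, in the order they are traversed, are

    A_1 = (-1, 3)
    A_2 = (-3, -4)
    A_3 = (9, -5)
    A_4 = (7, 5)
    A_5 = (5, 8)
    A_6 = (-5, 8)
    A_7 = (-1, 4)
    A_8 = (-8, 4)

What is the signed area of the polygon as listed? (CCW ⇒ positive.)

125.5

Apply the shoelace (surveyor's) formula: 2A = Σ (x_i·y_{i+1} − x_{i+1}·y_i), indices taken mod 8.
A_1→A_2: (-1)(-4) − (-3)(3) = 13
A_2→A_3: (-3)(-5) − (9)(-4) = 51
A_3→A_4: (9)(5) − (7)(-5) = 80
A_4→A_5: (7)(8) − (5)(5) = 31
A_5→A_6: (5)(8) − (-5)(8) = 80
A_6→A_7: (-5)(4) − (-1)(8) = -12
A_7→A_8: (-1)(4) − (-8)(4) = 28
A_8→A_1: (-8)(3) − (-1)(4) = -20
Σ = 251
Signed area = Σ/2 = 125.5 (positive ⇒ counter-clockwise traversal).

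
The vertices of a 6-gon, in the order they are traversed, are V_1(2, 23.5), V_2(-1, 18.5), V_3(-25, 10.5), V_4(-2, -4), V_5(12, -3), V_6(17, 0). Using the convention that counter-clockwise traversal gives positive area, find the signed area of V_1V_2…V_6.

Apply Gauss's area formula: 2A = Σ (x_i·y_{i+1} − x_{i+1}·y_i), indices taken mod 6.
Cross-terms: 60.5, 452, 121, 54, 51, 399.5  ⇒  Σ = 1138
Signed area = Σ/2 = 569 (positive ⇒ counter-clockwise traversal).

569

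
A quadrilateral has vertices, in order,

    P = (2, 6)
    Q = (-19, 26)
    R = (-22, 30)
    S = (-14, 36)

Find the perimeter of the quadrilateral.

|PQ| = √((-21)² + (20)²) = √841 = 29
|QR| = √((-3)² + (4)²) = √25 = 5
|RS| = √((8)² + (6)²) = √100 = 10
|SP| = √((16)² + (-30)²) = √1156 = 34
Perimeter = 29 + 5 + 10 + 34 = 78.

78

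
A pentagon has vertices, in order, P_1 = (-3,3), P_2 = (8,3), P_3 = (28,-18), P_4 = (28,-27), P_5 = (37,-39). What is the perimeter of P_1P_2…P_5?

122

|P_1P_2| = √((11)² + (0)²) = √121 = 11
|P_2P_3| = √((20)² + (-21)²) = √841 = 29
|P_3P_4| = √((0)² + (-9)²) = √81 = 9
|P_4P_5| = √((9)² + (-12)²) = √225 = 15
|P_5P_1| = √((-40)² + (42)²) = √3364 = 58
Perimeter = 11 + 29 + 9 + 15 + 58 = 122.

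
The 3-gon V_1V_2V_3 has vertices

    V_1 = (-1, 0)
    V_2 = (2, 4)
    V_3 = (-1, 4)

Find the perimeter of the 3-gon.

|V_1V_2| = √((3)² + (4)²) = √25 = 5
|V_2V_3| = √((-3)² + (0)²) = √9 = 3
|V_3V_1| = √((0)² + (-4)²) = √16 = 4
Perimeter = 5 + 3 + 4 = 12.

12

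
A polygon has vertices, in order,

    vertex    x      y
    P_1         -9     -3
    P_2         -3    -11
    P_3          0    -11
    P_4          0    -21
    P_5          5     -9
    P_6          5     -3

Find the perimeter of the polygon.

|P_1P_2| = √((6)² + (-8)²) = √100 = 10
|P_2P_3| = √((3)² + (0)²) = √9 = 3
|P_3P_4| = √((0)² + (-10)²) = √100 = 10
|P_4P_5| = √((5)² + (12)²) = √169 = 13
|P_5P_6| = √((0)² + (6)²) = √36 = 6
|P_6P_1| = √((-14)² + (0)²) = √196 = 14
Perimeter = 10 + 3 + 10 + 13 + 6 + 14 = 56.

56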